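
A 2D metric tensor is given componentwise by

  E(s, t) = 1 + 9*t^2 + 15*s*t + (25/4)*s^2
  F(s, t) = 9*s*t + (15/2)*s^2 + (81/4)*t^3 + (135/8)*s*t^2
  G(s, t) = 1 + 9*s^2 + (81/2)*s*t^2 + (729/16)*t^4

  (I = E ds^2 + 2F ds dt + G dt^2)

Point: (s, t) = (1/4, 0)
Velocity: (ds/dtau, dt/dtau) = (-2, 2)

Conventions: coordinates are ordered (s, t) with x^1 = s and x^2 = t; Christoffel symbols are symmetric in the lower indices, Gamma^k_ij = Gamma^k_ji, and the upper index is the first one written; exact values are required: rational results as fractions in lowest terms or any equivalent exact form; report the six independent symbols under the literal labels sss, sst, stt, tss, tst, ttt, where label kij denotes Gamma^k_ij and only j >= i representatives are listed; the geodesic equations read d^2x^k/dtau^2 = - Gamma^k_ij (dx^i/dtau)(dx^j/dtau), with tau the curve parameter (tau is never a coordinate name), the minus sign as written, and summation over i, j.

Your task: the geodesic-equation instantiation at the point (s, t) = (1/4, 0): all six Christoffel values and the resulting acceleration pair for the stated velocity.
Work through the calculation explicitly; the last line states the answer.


E = 89/64, F = 15/32, G = 25/16 at the point
E_s = 25/8, E_t = 15/4, F_s = 15/4, F_t = 9/4, G_s = 9/2, G_t = 0
EG - F^2 = 125/64;  g^inv = (64/125) * [[25/16, -15/32], [-15/32, 89/64]]
first-kind symbols [ij,l] = (1/2)(d_i g_jl + d_j g_il - d_l g_ij): [ss,s] = E_s/2 = 25/16, [ss,t] = F_s - E_t/2 = 15/8, [st,s] = E_t/2 = 15/8, [st,t] = G_s/2 = 9/4, [tt,s] = F_t - G_s/2 = 0, [tt,t] = G_t/2 = 0
Gamma^s_ij = (G*[ij,s] - F*[ij,t])/(EG - F^2), Gamma^t_ij = (E*[ij,t] - F*[ij,s])/(EG - F^2)
Gamma_sss = 4/5, Gamma_sst = 24/25, Gamma_stt = 0, Gamma_tss = 24/25, Gamma_tst = 144/125, Gamma_ttt = 0
d^2s/dtau^2 = -(Gamma_sss*(-2)^2 + 2*Gamma_sst*(-2)*(2) + Gamma_stt*(2)^2) = 112/25
d^2t/dtau^2 = -(Gamma_tss*(-2)^2 + 2*Gamma_tst*(-2)*(2) + Gamma_ttt*(2)^2) = 672/125

Answer: Gamma_sss = 4/5, Gamma_sst = 24/25, Gamma_stt = 0, Gamma_tss = 24/25, Gamma_tst = 144/125, Gamma_ttt = 0; accelerations (d^2s/dtau^2, d^2t/dtau^2) = (112/25, 672/125)


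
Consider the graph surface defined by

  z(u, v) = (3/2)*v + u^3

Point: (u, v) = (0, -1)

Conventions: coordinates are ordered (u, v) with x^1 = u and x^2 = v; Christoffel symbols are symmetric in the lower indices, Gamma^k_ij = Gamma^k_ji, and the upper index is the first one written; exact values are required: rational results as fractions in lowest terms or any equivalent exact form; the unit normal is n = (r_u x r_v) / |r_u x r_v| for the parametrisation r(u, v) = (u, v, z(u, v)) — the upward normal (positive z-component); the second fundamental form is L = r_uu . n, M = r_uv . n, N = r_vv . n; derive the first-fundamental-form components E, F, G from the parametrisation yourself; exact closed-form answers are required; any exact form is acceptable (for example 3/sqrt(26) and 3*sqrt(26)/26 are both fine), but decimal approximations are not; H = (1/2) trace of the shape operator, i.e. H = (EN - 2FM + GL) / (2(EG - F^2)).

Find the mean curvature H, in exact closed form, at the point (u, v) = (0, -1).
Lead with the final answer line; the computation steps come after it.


Answer: H = 0

z_u = 0, z_v = 3/2, z_uu = 0, z_uv = 0, z_vv = 0
E = 1, F = 0, G = 13/4; answer radicand W^2 = 13/4
unnormalised second-form numerators: l = 0, m = 0, n = 0; L = l/sqrt(13/4), and similarly M = m/sqrt(W^2), N = n/sqrt(W^2)
H = (E*n - 2*F*m + G*l) / (2*(EG - F^2)*sqrt(W^2)); E*n - 2*F*m + G*l = 0, EG - F^2 = 13/4, so H = (0)/sqrt(13/4)


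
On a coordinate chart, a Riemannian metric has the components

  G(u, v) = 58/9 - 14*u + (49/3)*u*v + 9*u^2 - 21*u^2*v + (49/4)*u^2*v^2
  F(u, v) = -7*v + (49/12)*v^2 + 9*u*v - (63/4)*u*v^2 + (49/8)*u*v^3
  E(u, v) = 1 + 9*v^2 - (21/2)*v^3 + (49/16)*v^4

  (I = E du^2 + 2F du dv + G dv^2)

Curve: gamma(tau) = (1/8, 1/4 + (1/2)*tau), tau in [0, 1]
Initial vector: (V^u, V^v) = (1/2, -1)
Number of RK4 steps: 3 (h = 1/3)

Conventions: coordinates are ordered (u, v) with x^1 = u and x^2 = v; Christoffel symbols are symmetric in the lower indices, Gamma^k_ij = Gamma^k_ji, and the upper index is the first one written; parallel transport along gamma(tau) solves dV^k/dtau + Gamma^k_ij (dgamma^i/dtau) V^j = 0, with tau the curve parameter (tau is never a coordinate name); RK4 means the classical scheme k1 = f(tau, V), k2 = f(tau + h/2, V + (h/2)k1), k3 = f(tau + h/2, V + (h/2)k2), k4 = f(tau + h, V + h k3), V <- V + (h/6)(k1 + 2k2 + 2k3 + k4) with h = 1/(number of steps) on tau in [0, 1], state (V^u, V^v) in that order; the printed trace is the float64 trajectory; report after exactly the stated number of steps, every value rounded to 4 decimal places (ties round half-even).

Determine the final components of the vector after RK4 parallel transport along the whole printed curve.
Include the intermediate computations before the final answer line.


gamma'(tau) = (0, 1/2); f(tau, V)^k = -Gamma^k_ij(gamma(tau)) gamma'^i(tau) V^j; h = 1/3; intermediate values shown to 6 dp
curve data and Christoffel symbols at the stage parameters:
  tau = 0.000000: gamma = (0.125000, 0.250000), gamma' = (0.000000, 0.500000); Gamma_uuu = 0.000000, Gamma_uuv = 0.239425, Gamma_uvv = -0.049293, Gamma_vuu = 0.000000, Gamma_vuv = -0.772779, Gamma_vvv = 0.159102
  tau = 0.166667: gamma = (0.125000, 0.333333), gamma' = (0.000000, 0.500000); Gamma_uuu = 0.000000, Gamma_uuv = 0.243046, Gamma_uvv = -0.058000, Gamma_vuu = 0.000000, Gamma_vuv = -0.634852, Gamma_vvv = 0.151499
  tau = 0.333333: gamma = (0.125000, 0.416667), gamma' = (0.000000, 0.500000); Gamma_uuu = 0.000000, Gamma_uuv = 0.225193, Gamma_uvv = -0.063906, Gamma_vuu = 0.000000, Gamma_vuv = -0.509473, Gamma_vvv = 0.144580
  tau = 0.500000: gamma = (0.125000, 0.500000), gamma' = (0.000000, 0.500000); Gamma_uuu = 0.000000, Gamma_uuv = 0.193362, Gamma_uvv = -0.067677, Gamma_vuu = 0.000000, Gamma_vuv = -0.396202, Gamma_vvv = 0.138671
  tau = 0.666667: gamma = (0.125000, 0.583333), gamma' = (0.000000, 0.500000); Gamma_uuu = 0.000000, Gamma_uuv = 0.152974, Gamma_uvv = -0.069836, Gamma_vuu = 0.000000, Gamma_vuv = -0.293296, Gamma_vvv = 0.133896
  tau = 0.833333: gamma = (0.125000, 0.666667), gamma' = (0.000000, 0.500000); Gamma_uuu = 0.000000, Gamma_uuv = 0.107832, Gamma_uvv = -0.070765, Gamma_vuu = 0.000000, Gamma_vuv = -0.198509, Gamma_vvv = 0.130272
  tau = 1.000000: gamma = (0.125000, 0.750000), gamma' = (0.000000, 0.500000); Gamma_uuu = 0.000000, Gamma_uuv = 0.060617, Gamma_uvv = -0.070719, Gamma_vuu = 0.000000, Gamma_vuv = -0.109509, Gamma_vvv = 0.127760
step 0: V^u = 0.5000, V^v = -1.0000
step 1: k1 = (-0.084503, 0.272745), k2 = (-0.086731, 0.226548), k3 = (-0.086910, 0.227014), k4 = (-0.082571, 0.186808); V <- V + (h/6)(k1 + 2k2 + 2k3 + k4): V^u = 0.4714, V^v = -0.9241
step 2: k1 = (-0.082608, 0.186891), k2 = (-0.074462, 0.152574), k3 = (-0.074787, 0.153239), k4 = (-0.064634, 0.123923); V <- V + (h/6)(k1 + 2k2 + 2k3 + k4): V^u = 0.4467, V^v = -0.8728
step 3: k1 = (-0.064641, 0.123936), k2 = (-0.053653, 0.098771), k3 = (-0.053900, 0.099226), k4 = (-0.042686, 0.077116); V <- V + (h/6)(k1 + 2k2 + 2k3 + k4): V^u = 0.4287, V^v = -0.8397

Answer: V^u = 0.4287, V^v = -0.8397


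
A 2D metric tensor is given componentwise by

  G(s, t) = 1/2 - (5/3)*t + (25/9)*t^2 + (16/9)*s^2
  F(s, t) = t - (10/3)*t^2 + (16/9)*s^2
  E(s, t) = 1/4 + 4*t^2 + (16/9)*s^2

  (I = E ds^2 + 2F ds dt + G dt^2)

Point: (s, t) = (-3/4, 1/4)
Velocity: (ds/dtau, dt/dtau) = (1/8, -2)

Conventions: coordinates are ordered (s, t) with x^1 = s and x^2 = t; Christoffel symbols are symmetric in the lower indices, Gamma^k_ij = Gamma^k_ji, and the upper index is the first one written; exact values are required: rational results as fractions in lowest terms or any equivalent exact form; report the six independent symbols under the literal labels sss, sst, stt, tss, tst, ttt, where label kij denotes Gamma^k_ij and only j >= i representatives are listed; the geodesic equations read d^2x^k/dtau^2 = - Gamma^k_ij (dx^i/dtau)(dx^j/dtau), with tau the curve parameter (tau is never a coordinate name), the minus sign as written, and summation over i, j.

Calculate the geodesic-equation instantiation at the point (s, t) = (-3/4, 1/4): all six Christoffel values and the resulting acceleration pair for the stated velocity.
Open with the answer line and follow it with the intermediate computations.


Answer: Gamma_sss = 3704/1383, Gamma_sst = 1524/461, Gamma_stt = 566/461, Gamma_tss = -2368/461, Gamma_tst = -1752/461, Gamma_ttt = -520/461; accelerations (d^2s/dtau^2, d^2t/dtau^2) = (-36511/11064, 1241/461)

E = 3/2, F = 25/24, G = 181/144 at the point
E_s = -8/3, E_t = 2, F_s = -8/3, F_t = -2/3, G_s = -8/3, G_t = -5/18
EG - F^2 = 461/576;  g^inv = (576/461) * [[181/144, -25/24], [-25/24, 3/2]]
first-kind symbols [ij,l] = (1/2)(d_i g_jl + d_j g_il - d_l g_ij): [ss,s] = E_s/2 = -4/3, [ss,t] = F_s - E_t/2 = -11/3, [st,s] = E_t/2 = 1, [st,t] = G_s/2 = -4/3, [tt,s] = F_t - G_s/2 = 2/3, [tt,t] = G_t/2 = -5/36
Gamma^s_ij = (G*[ij,s] - F*[ij,t])/(EG - F^2), Gamma^t_ij = (E*[ij,t] - F*[ij,s])/(EG - F^2)
Gamma_sss = 3704/1383, Gamma_sst = 1524/461, Gamma_stt = 566/461, Gamma_tss = -2368/461, Gamma_tst = -1752/461, Gamma_ttt = -520/461
d^2s/dtau^2 = -(Gamma_sss*(1/8)^2 + 2*Gamma_sst*(1/8)*(-2) + Gamma_stt*(-2)^2) = -36511/11064
d^2t/dtau^2 = -(Gamma_tss*(1/8)^2 + 2*Gamma_tst*(1/8)*(-2) + Gamma_ttt*(-2)^2) = 1241/461


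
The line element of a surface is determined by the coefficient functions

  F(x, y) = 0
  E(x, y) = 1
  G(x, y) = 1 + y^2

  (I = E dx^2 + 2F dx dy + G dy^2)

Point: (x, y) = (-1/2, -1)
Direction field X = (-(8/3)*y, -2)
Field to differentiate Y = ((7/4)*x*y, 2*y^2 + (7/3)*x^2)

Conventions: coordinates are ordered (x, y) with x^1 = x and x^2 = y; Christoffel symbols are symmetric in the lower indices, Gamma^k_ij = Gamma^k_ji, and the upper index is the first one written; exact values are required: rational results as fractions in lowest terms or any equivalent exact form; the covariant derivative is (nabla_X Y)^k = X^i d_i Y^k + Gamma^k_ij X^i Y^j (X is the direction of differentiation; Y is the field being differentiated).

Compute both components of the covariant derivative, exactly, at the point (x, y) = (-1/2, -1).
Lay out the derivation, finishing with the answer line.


E = 1, F = 0, G = 2 at the point
E_x = 0, E_y = 0, F_x = 0, F_y = 0, G_x = 0, G_y = -2
EG - F^2 = 2;  g^inv = (1/2) * [[2, 0], [0, 1]]
first-kind symbols [ij,l] = (1/2)(d_i g_jl + d_j g_il - d_l g_ij): [xx,x] = E_x/2 = 0, [xx,y] = F_x - E_y/2 = 0, [xy,x] = E_y/2 = 0, [xy,y] = G_x/2 = 0, [yy,x] = F_y - G_x/2 = 0, [yy,y] = G_y/2 = -1
Gamma^x_ij = (G*[ij,x] - F*[ij,y])/(EG - F^2), Gamma^y_ij = (E*[ij,y] - F*[ij,x])/(EG - F^2)
Gamma_xxx = 0, Gamma_xxy = 0, Gamma_xyy = 0, Gamma_yxx = 0, Gamma_yxy = 0, Gamma_yyy = -1/2
X = (8/3, -2), Y = (7/8, 31/12) at the point

Answer: (nabla_X Y)^x = -35/12, (nabla_X Y)^y = 157/36


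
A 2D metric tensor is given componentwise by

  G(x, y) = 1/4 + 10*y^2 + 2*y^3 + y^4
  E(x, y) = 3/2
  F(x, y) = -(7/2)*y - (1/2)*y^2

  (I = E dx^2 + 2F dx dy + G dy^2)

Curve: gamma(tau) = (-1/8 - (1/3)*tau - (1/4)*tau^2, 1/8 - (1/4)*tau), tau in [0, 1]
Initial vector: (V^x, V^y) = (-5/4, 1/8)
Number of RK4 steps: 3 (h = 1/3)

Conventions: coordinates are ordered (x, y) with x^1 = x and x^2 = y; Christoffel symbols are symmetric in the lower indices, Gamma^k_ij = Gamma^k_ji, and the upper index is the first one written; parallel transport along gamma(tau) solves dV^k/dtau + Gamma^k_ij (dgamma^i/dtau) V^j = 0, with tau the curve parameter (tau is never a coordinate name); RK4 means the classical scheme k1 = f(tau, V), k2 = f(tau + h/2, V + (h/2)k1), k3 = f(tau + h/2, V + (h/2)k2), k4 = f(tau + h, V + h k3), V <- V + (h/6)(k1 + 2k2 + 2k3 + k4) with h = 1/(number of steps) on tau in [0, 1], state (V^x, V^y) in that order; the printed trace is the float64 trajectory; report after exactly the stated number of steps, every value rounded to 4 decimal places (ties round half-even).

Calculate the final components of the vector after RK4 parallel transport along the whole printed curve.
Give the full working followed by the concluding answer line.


gamma'(tau) = (-1/3 - (1/2)*tau, -1/4); f(tau, V)^k = -Gamma^k_ij(gamma(tau)) gamma'^i(tau) V^j; h = 1/3; intermediate values shown to 6 dp
curve data and Christoffel symbols at the stage parameters:
  tau = 0.000000: gamma = (-0.125000, 0.125000), gamma' = (-0.333333, -0.250000); Gamma_xxx = 0.000000, Gamma_xxy = 0.000000, Gamma_xyy = -2.176978, Gamma_yxx = 0.000000, Gamma_yxy = 0.000000, Gamma_yyy = 0.807372
  tau = 0.166667: gamma = (-0.187500, 0.083333), gamma' = (-0.416667, -0.250000); Gamma_xxx = 0.000000, Gamma_xxy = 0.000000, Gamma_xyy = -2.276286, Gamma_yxx = 0.000000, Gamma_yxy = 0.000000, Gamma_yyy = 0.572286
  tau = 0.333333: gamma = (-0.263889, 0.041667), gamma' = (-0.500000, -0.250000); Gamma_xxx = 0.000000, Gamma_xxy = 0.000000, Gamma_xyy = -2.331889, Gamma_yxx = 0.000000, Gamma_yxy = 0.000000, Gamma_yyy = 0.298787
  tau = 0.500000: gamma = (-0.354167, 0.000000), gamma' = (-0.583333, -0.250000); Gamma_xxx = 0.000000, Gamma_xxy = 0.000000, Gamma_xyy = -2.333333, Gamma_yxx = 0.000000, Gamma_yxy = 0.000000, Gamma_yyy = 0.000000
  tau = 0.666667: gamma = (-0.458333, -0.041667), gamma' = (-0.666667, -0.250000); Gamma_xxx = 0.000000, Gamma_xxy = 0.000000, Gamma_xyy = -2.276023, Gamma_yxx = 0.000000, Gamma_yxy = 0.000000, Gamma_yyy = -0.305587
  tau = 0.833333: gamma = (-0.576389, -0.083333), gamma' = (-0.750000, -0.250000); Gamma_xxx = 0.000000, Gamma_xxy = 0.000000, Gamma_xyy = -2.162912, Gamma_yxx = 0.000000, Gamma_yxy = 0.000000, Gamma_yyy = -0.597854
  tau = 1.000000: gamma = (-0.708333, -0.125000), gamma' = (-0.833333, -0.250000); Gamma_xxx = 0.000000, Gamma_xxy = 0.000000, Gamma_xyy = -2.003785, Gamma_yxx = 0.000000, Gamma_yxy = 0.000000, Gamma_yyy = -0.859514
step 0: V^x = -1.2500, V^y = 0.1250
step 1: k1 = (-0.068031, 0.025230), k2 = (-0.073527, 0.018486), k3 = (-0.072887, 0.018325), k4 = (-0.076432, 0.009793); V <- V + (h/6)(k1 + 2k2 + 2k3 + k4): V^x = -1.2743, V^y = 0.1310
step 2: k1 = (-0.076390, 0.009788), k2 = (-0.077389, 0.000000), k3 = (-0.076438, 0.000000), k4 = (-0.074560, -0.010011); V <- V + (h/6)(k1 + 2k2 + 2k3 + k4): V^x = -1.2998, V^y = 0.1310
step 3: k1 = (-0.074553, -0.010010), k2 = (-0.069946, -0.019334), k3 = (-0.069106, -0.019102), k4 = (-0.062446, -0.026786); V <- V + (h/6)(k1 + 2k2 + 2k3 + k4): V^x = -1.3228, V^y = 0.1247

Answer: V^x = -1.3228, V^y = 0.1247


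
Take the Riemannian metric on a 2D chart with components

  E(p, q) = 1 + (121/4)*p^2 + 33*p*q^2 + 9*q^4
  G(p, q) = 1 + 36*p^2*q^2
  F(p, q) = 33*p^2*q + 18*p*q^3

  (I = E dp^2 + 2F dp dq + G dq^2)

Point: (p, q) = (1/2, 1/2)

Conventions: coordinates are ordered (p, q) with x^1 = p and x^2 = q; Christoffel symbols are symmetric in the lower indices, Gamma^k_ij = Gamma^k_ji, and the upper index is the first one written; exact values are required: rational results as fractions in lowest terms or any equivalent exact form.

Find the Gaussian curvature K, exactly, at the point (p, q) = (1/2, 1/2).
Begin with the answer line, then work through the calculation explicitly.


Answer: K = 30/961

E = 53/4, F = 21/4, G = 13/4, EG - F^2 = 31/2 at the point
E_p = 77/2, E_q = 21, F_p = 75/4, F_q = 15, G_p = 9, G_q = 9
E_qq = 60, F_pq = 93/2, G_pp = 18
K follows from Brioschi's formula, (det M1 - det M2)/(EG - F^2)^2.
M1 = [[-E_qq/2 + F_pq - G_pp/2, E_p/2, F_p - E_q/2], [F_q - G_p/2, E, F], [G_q/2, F, G]] = [[15/2, 77/4, 33/4], [21/2, 53/4, 21/4], [9/2, 21/4, 13/4]]; det M1 = -123
M2 = [[0, E_q/2, G_p/2], [E_q/2, E, F], [G_p/2, F, G]] = [[0, 21/2, 9/2], [21/2, 53/4, 21/4], [9/2, 21/4, 13/4]]; det M2 = -261/2
det M1 - det M2 = 15/2; K = 15/2 / (31/2)^2 = 30/961


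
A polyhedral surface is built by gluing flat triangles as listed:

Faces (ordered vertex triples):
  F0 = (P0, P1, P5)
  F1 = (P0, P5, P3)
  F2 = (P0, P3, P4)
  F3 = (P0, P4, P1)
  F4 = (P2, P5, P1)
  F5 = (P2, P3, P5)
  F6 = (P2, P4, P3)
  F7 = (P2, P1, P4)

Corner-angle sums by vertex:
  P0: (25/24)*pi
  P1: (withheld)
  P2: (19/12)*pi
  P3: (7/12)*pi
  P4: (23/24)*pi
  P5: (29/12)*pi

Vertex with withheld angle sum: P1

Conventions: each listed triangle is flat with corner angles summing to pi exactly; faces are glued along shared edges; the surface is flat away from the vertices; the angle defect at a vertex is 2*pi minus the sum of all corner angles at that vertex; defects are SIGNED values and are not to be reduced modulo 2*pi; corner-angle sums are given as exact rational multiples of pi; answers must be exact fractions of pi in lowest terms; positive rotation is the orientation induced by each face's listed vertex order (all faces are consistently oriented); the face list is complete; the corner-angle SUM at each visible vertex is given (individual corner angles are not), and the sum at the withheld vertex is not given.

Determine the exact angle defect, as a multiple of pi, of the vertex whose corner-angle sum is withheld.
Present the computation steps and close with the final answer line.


V = 6, E = 12, F = 8; chi = V - E + F = 2
Gauss-Bonnet: total defect = 2*pi*chi = 4*pi; visible defects sum to (41/12)*pi

Answer: defect(P1) = (7/12)*pi


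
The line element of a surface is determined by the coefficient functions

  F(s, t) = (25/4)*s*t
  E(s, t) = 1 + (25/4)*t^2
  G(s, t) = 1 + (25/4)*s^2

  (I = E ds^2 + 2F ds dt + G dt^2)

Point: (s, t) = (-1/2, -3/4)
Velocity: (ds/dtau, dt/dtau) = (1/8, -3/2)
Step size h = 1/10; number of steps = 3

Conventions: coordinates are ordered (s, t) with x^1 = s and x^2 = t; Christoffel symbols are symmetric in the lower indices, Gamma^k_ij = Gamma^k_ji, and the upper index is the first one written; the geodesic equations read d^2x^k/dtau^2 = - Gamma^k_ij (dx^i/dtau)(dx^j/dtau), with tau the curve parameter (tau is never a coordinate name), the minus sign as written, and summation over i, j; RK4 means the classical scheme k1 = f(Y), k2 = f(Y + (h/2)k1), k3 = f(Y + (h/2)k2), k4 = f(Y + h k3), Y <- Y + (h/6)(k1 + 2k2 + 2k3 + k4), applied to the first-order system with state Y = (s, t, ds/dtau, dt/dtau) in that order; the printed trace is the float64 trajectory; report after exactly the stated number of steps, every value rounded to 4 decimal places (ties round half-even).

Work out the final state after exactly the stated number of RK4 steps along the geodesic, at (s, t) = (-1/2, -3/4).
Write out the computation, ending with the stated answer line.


f(Y) = (ds/dtau, dt/dtau, -Gamma^s_ij Y'^i Y'^j, -Gamma^t_ij Y'^i Y'^j) with the Gammas evaluated at the stage position; h = 0.100000; intermediate values shown to 6 dp
step 0: s = -0.5000, t = -0.7500, ds/dtau = 0.1250, dt/dtau = -1.5000
step 1:
  k1: at (s, t) = (-0.500000, -0.750000), (ds/dtau, dt/dtau) = (0.125000, -1.500000); Gamma_sss = 0.000000, Gamma_sst = -0.771208, Gamma_stt = 0.000000, Gamma_tss = 0.000000, Gamma_tst = -0.514139, Gamma_ttt = 0.000000; k1 = (0.125000, -1.500000, -0.289203, -0.192802)
  k2: at (s, t) = (-0.493750, -0.825000), (ds/dtau, dt/dtau) = (0.110540, -1.509640); Gamma_sss = 0.000000, Gamma_sst = -0.760780, Gamma_stt = 0.000000, Gamma_tss = 0.000000, Gamma_tst = -0.455315, Gamma_ttt = 0.000000; k2 = (0.110540, -1.509640, -0.253911, -0.151962)
  k3: at (s, t) = (-0.494473, -0.825482), (ds/dtau, dt/dtau) = (0.112304, -1.507598); Gamma_sss = 0.000000, Gamma_sst = -0.760165, Gamma_stt = 0.000000, Gamma_tss = 0.000000, Gamma_tst = -0.455348, Gamma_ttt = 0.000000; k3 = (0.112304, -1.507598, -0.257407, -0.154190)
  k4: at (s, t) = (-0.488770, -0.900760), (ds/dtau, dt/dtau) = (0.099259, -1.515419); Gamma_sss = 0.000000, Gamma_sst = -0.744267, Gamma_stt = 0.000000, Gamma_tss = 0.000000, Gamma_tst = -0.403854, Gamma_ttt = 0.000000; k4 = (0.099259, -1.515419, -0.223904, -0.121495)
  Y <- Y + (h/6)(k1 + 2k2 + 2k3 + k4): s = -0.4888, t = -0.9008, ds/dtau = 0.0994, dt/dtau = -1.5154
step 2:
  k1: at (s, t) = (-0.488834, -0.900832), (ds/dtau, dt/dtau) = (0.099404, -1.515443); Gamma_sss = 0.000000, Gamma_sst = -0.744208, Gamma_stt = 0.000000, Gamma_tss = 0.000000, Gamma_tst = -0.403843, Gamma_ttt = 0.000000; k1 = (0.099404, -1.515443, -0.224217, -0.121671)
  k2: at (s, t) = (-0.483864, -0.976604), (ds/dtau, dt/dtau) = (0.088193, -1.521527); Gamma_sss = 0.000000, Gamma_sst = -0.724548, Gamma_stt = 0.000000, Gamma_tss = 0.000000, Gamma_tst = -0.358982, Gamma_ttt = 0.000000; k2 = (0.088193, -1.521527, -0.194452, -0.096343)
  k3: at (s, t) = (-0.484425, -0.976908), (ds/dtau, dt/dtau) = (0.089682, -1.520260); Gamma_sss = 0.000000, Gamma_sst = -0.724163, Gamma_stt = 0.000000, Gamma_tss = 0.000000, Gamma_tst = -0.359095, Gamma_ttt = 0.000000; k3 = (0.089682, -1.520260, -0.197464, -0.097918)
  k4: at (s, t) = (-0.479866, -1.052858), (ds/dtau, dt/dtau) = (0.079658, -1.525235); Gamma_sss = 0.000000, Gamma_sst = -0.702476, Gamma_stt = 0.000000, Gamma_tss = 0.000000, Gamma_tst = -0.320171, Gamma_ttt = 0.000000; k4 = (0.079658, -1.525235, -0.170697, -0.077800)
  Y <- Y + (h/6)(k1 + 2k2 + 2k3 + k4): s = -0.4799, t = -1.0529, ds/dtau = 0.0798, dt/dtau = -1.5252
step 3:
  k1: at (s, t) = (-0.479921, -1.052902), (ds/dtau, dt/dtau) = (0.079758, -1.525243); Gamma_sss = 0.000000, Gamma_sst = -0.702437, Gamma_stt = 0.000000, Gamma_tss = 0.000000, Gamma_tst = -0.320176, Gamma_ttt = 0.000000; k1 = (0.079758, -1.525243, -0.170904, -0.077900)
  k2: at (s, t) = (-0.475933, -1.129165), (ds/dtau, dt/dtau) = (0.071213, -1.529138); Gamma_sss = 0.000000, Gamma_sst = -0.679595, Gamma_stt = 0.000000, Gamma_tss = 0.000000, Gamma_tst = -0.286443, Gamma_ttt = 0.000000; k2 = (0.071213, -1.529138, -0.148009, -0.062384)
  k3: at (s, t) = (-0.476360, -1.129359), (ds/dtau, dt/dtau) = (0.072358, -1.528362); Gamma_sss = 0.000000, Gamma_sst = -0.679366, Gamma_stt = 0.000000, Gamma_tss = 0.000000, Gamma_tst = -0.286554, Gamma_ttt = 0.000000; k3 = (0.072358, -1.528362, -0.150261, -0.063380)
  k4: at (s, t) = (-0.472685, -1.205739), (ds/dtau, dt/dtau) = (0.064732, -1.531581); Gamma_sss = 0.000000, Gamma_sst = -0.656278, Gamma_stt = 0.000000, Gamma_tss = 0.000000, Gamma_tst = -0.257280, Gamma_ttt = 0.000000; k4 = (0.064732, -1.531581, -0.130131, -0.051015)
  Y <- Y + (h/6)(k1 + 2k2 + 2k3 + k4): s = -0.4727, t = -1.2058, ds/dtau = 0.0648, dt/dtau = -1.5316

Answer: s = -0.4727, t = -1.2058, ds/dtau = 0.0648, dt/dtau = -1.5316


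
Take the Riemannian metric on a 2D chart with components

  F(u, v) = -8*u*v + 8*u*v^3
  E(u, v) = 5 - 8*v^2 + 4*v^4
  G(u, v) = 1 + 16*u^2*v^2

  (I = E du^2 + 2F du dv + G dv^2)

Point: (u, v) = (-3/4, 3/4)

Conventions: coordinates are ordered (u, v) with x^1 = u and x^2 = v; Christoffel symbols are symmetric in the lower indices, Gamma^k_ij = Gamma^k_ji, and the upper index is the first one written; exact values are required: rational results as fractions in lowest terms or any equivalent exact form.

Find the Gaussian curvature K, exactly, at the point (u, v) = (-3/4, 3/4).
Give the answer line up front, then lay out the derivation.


Answer: K = -36864/190969

E = 113/64, F = 63/32, G = 97/16, EG - F^2 = 437/64 at the point
E_u = 0, E_v = -21/4, F_u = -21/8, F_v = -33/8, G_u = -27/2, G_v = 27/2
E_vv = 11, F_uv = 11/2, G_uu = 18
Compute both Brioschi determinants and normalise by (EG - F^2)^2.
M1 = [[-E_vv/2 + F_uv - G_uu/2, E_u/2, F_u - E_v/2], [F_v - G_u/2, E, F], [G_v/2, F, G]] = [[-9, 0, 0], [21/8, 113/64, 63/32], [27/4, 63/32, 97/16]]; det M1 = -3933/64
M2 = [[0, E_v/2, G_u/2], [E_v/2, E, F], [G_u/2, F, G]] = [[0, -21/8, -27/4], [-21/8, 113/64, 63/32], [-27/4, 63/32, 97/16]]; det M2 = -3357/64
det M1 - det M2 = -9; K = -9 / (437/64)^2 = -36864/190969


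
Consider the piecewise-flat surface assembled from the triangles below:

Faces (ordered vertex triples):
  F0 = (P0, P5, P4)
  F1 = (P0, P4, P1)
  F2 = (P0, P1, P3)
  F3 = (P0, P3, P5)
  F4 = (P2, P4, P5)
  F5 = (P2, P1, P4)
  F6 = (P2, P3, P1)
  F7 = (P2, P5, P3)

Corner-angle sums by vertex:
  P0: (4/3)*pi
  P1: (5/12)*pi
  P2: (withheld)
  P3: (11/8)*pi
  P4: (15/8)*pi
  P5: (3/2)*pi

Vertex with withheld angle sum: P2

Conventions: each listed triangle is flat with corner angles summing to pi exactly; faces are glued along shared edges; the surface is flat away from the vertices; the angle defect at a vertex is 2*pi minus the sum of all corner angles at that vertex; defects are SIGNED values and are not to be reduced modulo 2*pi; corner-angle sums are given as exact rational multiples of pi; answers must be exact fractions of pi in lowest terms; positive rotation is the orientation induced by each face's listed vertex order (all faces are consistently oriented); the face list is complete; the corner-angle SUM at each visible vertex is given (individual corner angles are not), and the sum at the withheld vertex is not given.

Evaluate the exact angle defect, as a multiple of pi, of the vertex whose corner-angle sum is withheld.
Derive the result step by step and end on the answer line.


V = 6, E = 12, F = 8; chi = V - E + F = 2
Gauss-Bonnet: total defect = 2*pi*chi = 4*pi; visible defects sum to (7/2)*pi

Answer: defect(P2) = pi/2


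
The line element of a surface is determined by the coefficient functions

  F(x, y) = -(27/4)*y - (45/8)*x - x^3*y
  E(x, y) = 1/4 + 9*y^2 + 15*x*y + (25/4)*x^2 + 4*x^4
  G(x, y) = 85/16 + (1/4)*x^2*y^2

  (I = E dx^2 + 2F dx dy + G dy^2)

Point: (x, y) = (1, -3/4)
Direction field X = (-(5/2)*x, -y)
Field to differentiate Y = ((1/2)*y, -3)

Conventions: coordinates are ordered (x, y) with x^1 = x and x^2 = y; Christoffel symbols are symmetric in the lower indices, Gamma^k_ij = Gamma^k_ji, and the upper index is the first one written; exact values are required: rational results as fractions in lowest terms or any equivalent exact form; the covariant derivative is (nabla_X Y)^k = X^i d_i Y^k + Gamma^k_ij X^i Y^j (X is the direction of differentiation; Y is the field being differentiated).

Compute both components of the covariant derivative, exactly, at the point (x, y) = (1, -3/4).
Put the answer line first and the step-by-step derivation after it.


Answer: (nabla_X Y)^x = 280389/36640, (nabla_X Y)^y = -25497/36640

E = 69/16, F = 3/16, G = 349/64 at the point
E_x = 69/4, E_y = 3/2, F_x = -27/8, F_y = -31/4, G_x = 9/32, G_y = -3/8
EG - F^2 = 24045/1024;  g^inv = (1024/24045) * [[349/64, -3/16], [-3/16, 69/16]]
first-kind symbols [ij,l] = (1/2)(d_i g_jl + d_j g_il - d_l g_ij): [xx,x] = E_x/2 = 69/8, [xx,y] = F_x - E_y/2 = -33/8, [xy,x] = E_y/2 = 3/4, [xy,y] = G_x/2 = 9/64, [yy,x] = F_y - G_x/2 = -505/64, [yy,y] = G_y/2 = -3/16
Gamma^x_ij = (G*[ij,x] - F*[ij,y])/(EG - F^2), Gamma^y_ij = (E*[ij,y] - F*[ij,x])/(EG - F^2)
Gamma_xxx = 16318/8015, Gamma_xxy = 1387/8015, Gamma_xyy = -769/420, Gamma_yxx = -6624/8015, Gamma_yxy = 159/8015, Gamma_yyy = 1/35
X = (-5/2, 3/4), Y = (-3/8, -3) at the point


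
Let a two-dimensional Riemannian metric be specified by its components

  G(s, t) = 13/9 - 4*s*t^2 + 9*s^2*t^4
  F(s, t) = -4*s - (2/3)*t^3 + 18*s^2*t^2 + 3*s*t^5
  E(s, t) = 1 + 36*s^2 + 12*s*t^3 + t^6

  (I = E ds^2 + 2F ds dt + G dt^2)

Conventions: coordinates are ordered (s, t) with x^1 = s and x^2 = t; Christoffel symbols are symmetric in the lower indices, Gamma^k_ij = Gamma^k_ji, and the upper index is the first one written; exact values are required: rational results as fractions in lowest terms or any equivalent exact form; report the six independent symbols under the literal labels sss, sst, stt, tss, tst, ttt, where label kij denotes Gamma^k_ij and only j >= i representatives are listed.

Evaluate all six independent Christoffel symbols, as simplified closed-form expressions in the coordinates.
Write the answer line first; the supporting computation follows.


Answer: Gamma_sss = (324*s + 54*t^3)/(81*s^2*t^4 + 324*s^2 + 108*s*t^3 - 36*s*t^2 + 9*t^6 + 13), Gamma_sst = (162*s*t^2 + 27*t^5)/(81*s^2*t^4 + 324*s^2 + 108*s*t^3 - 36*s*t^2 + 9*t^6 + 13), Gamma_stt = (324*s^2*t + 54*s*t^4)/(81*s^2*t^4 + 324*s^2 + 108*s*t^3 - 36*s*t^2 + 9*t^6 + 13), Gamma_tss = (162*s*t^2 - 36)/(81*s^2*t^4 + 324*s^2 + 108*s*t^3 - 36*s*t^2 + 9*t^6 + 13), Gamma_tst = (81*s*t^4 - 18*t^2)/(81*s^2*t^4 + 324*s^2 + 108*s*t^3 - 36*s*t^2 + 9*t^6 + 13), Gamma_ttt = (162*s^2*t^3 - 36*s*t)/(81*s^2*t^4 + 324*s^2 + 108*s*t^3 - 36*s*t^2 + 9*t^6 + 13)

E = 1 + 36*s^2 + 12*s*t^3 + t^6; F = -4*s - (2/3)*t^3 + 18*s^2*t^2 + 3*s*t^5; G = 13/9 - 4*s*t^2 + 9*s^2*t^4
Gamma^k_ij = (1/2) g^{kl} (d_i g_jl + d_j g_il - d_l g_ij), with g^inv = (1/(EG-F^2)) [[G, -F], [-F, E]]
first partials: E_s = 72*s + 12*t^3, E_t = 36*s*t^2 + 6*t^5, F_s = -4 + 36*s*t^2 + 3*t^5, F_t = -2*t^2 + 36*s^2*t + 15*s*t^4, G_s = -4*t^2 + 18*s*t^4, G_t = -8*s*t + 36*s^2*t^3
D = EG - F^2 = 13/9 + 36*s^2 - 4*s*t^2 + 12*s*t^3 + t^6 + 9*s^2*t^4
expanded: Gamma^s_ss = (G E_s - 2F F_s + F E_t)/(2D), Gamma^s_st = (G E_t - F G_s)/(2D), Gamma^s_tt = (2G F_t - G G_s - F G_t)/(2D), Gamma^t_ss = (2E F_s - E E_t - F E_s)/(2D), Gamma^t_st = (E G_s - F E_t)/(2D), Gamma^t_tt = (E G_t - 2F F_t + F G_s)/(2D); substitute and cancel common factors


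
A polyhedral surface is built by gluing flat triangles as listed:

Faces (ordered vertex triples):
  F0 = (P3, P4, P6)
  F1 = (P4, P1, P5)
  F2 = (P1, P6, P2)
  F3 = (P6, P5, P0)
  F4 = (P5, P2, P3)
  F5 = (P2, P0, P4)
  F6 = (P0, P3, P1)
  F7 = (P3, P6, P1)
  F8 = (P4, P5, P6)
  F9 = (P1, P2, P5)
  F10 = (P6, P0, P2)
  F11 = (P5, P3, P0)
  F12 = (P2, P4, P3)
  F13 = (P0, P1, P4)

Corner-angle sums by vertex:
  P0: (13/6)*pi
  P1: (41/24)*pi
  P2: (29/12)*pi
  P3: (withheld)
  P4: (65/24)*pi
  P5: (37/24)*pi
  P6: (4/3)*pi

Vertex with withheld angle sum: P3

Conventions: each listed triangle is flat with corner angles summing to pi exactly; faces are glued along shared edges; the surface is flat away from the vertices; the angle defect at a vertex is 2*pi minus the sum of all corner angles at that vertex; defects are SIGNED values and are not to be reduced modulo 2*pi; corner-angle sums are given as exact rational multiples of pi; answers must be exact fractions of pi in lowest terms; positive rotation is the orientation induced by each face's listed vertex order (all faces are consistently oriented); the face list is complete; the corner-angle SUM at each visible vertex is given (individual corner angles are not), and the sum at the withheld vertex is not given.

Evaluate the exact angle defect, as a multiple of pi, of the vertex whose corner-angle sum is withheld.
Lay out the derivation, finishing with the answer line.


V = 7, E = 21, F = 14; chi = V - E + F = 0
Gauss-Bonnet: total defect = 2*pi*chi = 0; visible defects sum to pi/8

Answer: defect(P3) = -pi/8


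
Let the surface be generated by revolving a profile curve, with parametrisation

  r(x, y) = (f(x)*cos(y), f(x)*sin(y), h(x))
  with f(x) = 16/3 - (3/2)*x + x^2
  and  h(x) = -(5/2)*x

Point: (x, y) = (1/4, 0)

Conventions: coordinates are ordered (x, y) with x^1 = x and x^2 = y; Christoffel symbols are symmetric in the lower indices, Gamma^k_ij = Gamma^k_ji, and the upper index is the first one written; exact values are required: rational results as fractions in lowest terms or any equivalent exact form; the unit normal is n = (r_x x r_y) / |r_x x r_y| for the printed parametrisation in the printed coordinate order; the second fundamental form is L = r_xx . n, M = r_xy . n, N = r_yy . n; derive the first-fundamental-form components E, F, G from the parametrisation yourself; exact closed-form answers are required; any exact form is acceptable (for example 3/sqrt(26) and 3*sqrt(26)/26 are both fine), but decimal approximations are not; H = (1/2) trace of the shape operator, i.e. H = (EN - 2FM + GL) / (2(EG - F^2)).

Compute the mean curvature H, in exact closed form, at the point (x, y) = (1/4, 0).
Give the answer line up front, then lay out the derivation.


Answer: H = 1340*sqrt(29)/202681

f = 241/48, f' = -1, f'' = 2, h' = -5/2, h'' = 0
E = 29/4, F = 0, G = 58081/2304; answer radicand W^2 = 29/4
unnormalised second-form numerators: l = 5, m = 0, n = -1205/96; L = l/sqrt(29/4), and similarly M = m/sqrt(W^2), N = n/sqrt(W^2)
H = (E*n - 2*F*m + G*l) / (2*(EG - F^2)*sqrt(W^2)); E*n - 2*F*m + G*l = 80735/2304, EG - F^2 = 1684349/9216, so H = (670/6989)/sqrt(29/4)


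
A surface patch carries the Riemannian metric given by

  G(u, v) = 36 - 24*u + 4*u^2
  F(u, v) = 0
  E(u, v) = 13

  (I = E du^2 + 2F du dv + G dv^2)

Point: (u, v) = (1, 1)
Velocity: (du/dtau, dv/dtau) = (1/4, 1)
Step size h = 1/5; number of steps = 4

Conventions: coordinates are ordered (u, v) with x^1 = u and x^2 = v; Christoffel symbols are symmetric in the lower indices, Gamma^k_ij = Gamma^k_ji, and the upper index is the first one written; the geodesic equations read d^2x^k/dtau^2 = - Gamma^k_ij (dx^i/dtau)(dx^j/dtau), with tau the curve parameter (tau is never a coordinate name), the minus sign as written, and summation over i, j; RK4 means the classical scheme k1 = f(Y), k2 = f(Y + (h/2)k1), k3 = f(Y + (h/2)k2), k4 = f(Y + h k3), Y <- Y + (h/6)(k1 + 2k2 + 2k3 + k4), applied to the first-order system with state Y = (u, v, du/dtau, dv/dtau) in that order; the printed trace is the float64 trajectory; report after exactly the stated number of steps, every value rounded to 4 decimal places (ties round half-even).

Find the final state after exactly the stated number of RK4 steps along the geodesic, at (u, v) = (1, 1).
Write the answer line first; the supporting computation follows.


Answer: u = 0.9931, v = 1.8258, du/dtau = -0.2664, dv/dtau = 0.9931

f(Y) = (du/dtau, dv/dtau, -Gamma^u_ij Y'^i Y'^j, -Gamma^v_ij Y'^i Y'^j) with the Gammas evaluated at the stage position; h = 0.200000; intermediate values shown to 6 dp
step 0: u = 1.0000, v = 1.0000, du/dtau = 0.2500, dv/dtau = 1.0000
step 1:
  k1: at (u, v) = (1.000000, 1.000000), (du/dtau, dv/dtau) = (0.250000, 1.000000); Gamma_uuu = 0.000000, Gamma_uuv = 0.000000, Gamma_uvv = 0.615385, Gamma_vuu = 0.000000, Gamma_vuv = -0.500000, Gamma_vvv = 0.000000; k1 = (0.250000, 1.000000, -0.615385, 0.250000)
  k2: at (u, v) = (1.025000, 1.100000), (du/dtau, dv/dtau) = (0.188462, 1.025000); Gamma_uuu = 0.000000, Gamma_uuv = 0.000000, Gamma_uvv = 0.607692, Gamma_vuu = 0.000000, Gamma_vuv = -0.506329, Gamma_vvv = 0.000000; k2 = (0.188462, 1.025000, -0.638457, 0.195618)
  k3: at (u, v) = (1.018846, 1.102500), (du/dtau, dv/dtau) = (0.186154, 1.019562); Gamma_uuu = 0.000000, Gamma_uuv = 0.000000, Gamma_uvv = 0.609586, Gamma_vuu = 0.000000, Gamma_vuv = -0.504756, Gamma_vvv = 0.000000; k3 = (0.186154, 1.019562, -0.633668, 0.191601)
  k4: at (u, v) = (1.037231, 1.203912), (du/dtau, dv/dtau) = (0.123266, 1.038320); Gamma_uuu = 0.000000, Gamma_uuv = 0.000000, Gamma_uvv = 0.603929, Gamma_vuu = 0.000000, Gamma_vuv = -0.509484, Gamma_vvv = 0.000000; k4 = (0.123266, 1.038320, -0.651101, 0.130418)
  Y <- Y + (h/6)(k1 + 2k2 + 2k3 + k4): u = 1.0374, v = 1.2042, du/dtau = 0.1230, dv/dtau = 1.0385
step 2:
  k1: at (u, v) = (1.037417, 1.204248), (du/dtau, dv/dtau) = (0.122975, 1.038495); Gamma_uuu = 0.000000, Gamma_uuv = 0.000000, Gamma_uvv = 0.603872, Gamma_vuu = 0.000000, Gamma_vuv = -0.509532, Gamma_vvv = 0.000000; k1 = (0.122975, 1.038495, -0.651259, 0.130144)
  k2: at (u, v) = (1.049714, 1.308098), (du/dtau, dv/dtau) = (0.057850, 1.051510); Gamma_uuu = 0.000000, Gamma_uuv = 0.000000, Gamma_uvv = 0.600088, Gamma_vuu = 0.000000, Gamma_vuv = -0.512745, Gamma_vvv = 0.000000; k2 = (0.057850, 1.051510, -0.663501, 0.062380)
  k3: at (u, v) = (1.043202, 1.309399), (du/dtau, dv/dtau) = (0.056625, 1.044733); Gamma_uuu = 0.000000, Gamma_uuv = 0.000000, Gamma_uvv = 0.602092, Gamma_vuu = 0.000000, Gamma_vuv = -0.511039, Gamma_vvv = 0.000000; k3 = (0.056625, 1.044733, -0.657164, 0.060465)
  k4: at (u, v) = (1.048742, 1.413195), (du/dtau, dv/dtau) = (-0.008457, 1.050588); Gamma_uuu = 0.000000, Gamma_uuv = 0.000000, Gamma_uvv = 0.600387, Gamma_vuu = 0.000000, Gamma_vuv = -0.512490, Gamma_vvv = 0.000000; k4 = (-0.008457, 1.050588, -0.662669, -0.009107)
  Y <- Y + (h/6)(k1 + 2k2 + 2k3 + k4): u = 1.0489, v = 1.4136, du/dtau = -0.0089, dv/dtau = 1.0507
step 3:
  k1: at (u, v) = (1.048866, 1.413634), (du/dtau, dv/dtau) = (-0.008866, 1.050719); Gamma_uuu = 0.000000, Gamma_uuv = 0.000000, Gamma_uvv = 0.600349, Gamma_vuu = 0.000000, Gamma_vuv = -0.512522, Gamma_vvv = 0.000000; k1 = (-0.008866, 1.050719, -0.662792, -0.009549)
  k2: at (u, v) = (1.047979, 1.518706), (du/dtau, dv/dtau) = (-0.075146, 1.049764); Gamma_uuu = 0.000000, Gamma_uuv = 0.000000, Gamma_uvv = 0.600622, Gamma_vuu = 0.000000, Gamma_vuv = -0.512290, Gamma_vvv = 0.000000; k2 = (-0.075146, 1.049764, -0.661889, -0.080824)
  k3: at (u, v) = (1.041351, 1.518610), (du/dtau, dv/dtau) = (-0.075055, 1.042637); Gamma_uuu = 0.000000, Gamma_uuv = 0.000000, Gamma_uvv = 0.602661, Gamma_vuu = 0.000000, Gamma_vuv = -0.510556, Gamma_vvv = 0.000000; k3 = (-0.075055, 1.042637, -0.655148, -0.079908)
  k4: at (u, v) = (1.033854, 1.622161), (du/dtau, dv/dtau) = (-0.139896, 1.034738); Gamma_uuu = 0.000000, Gamma_uuv = 0.000000, Gamma_uvv = 0.604968, Gamma_vuu = 0.000000, Gamma_vuv = -0.508609, Gamma_vvv = 0.000000; k4 = (-0.139896, 1.034738, -0.647729, -0.147248)
  Y <- Y + (h/6)(k1 + 2k2 + 2k3 + k4): u = 1.0339, v = 1.6226, du/dtau = -0.1404, dv/dtau = 1.0348
step 4:
  k1: at (u, v) = (1.033893, 1.622642), (du/dtau, dv/dtau) = (-0.140353, 1.034777); Gamma_uuu = 0.000000, Gamma_uuv = 0.000000, Gamma_uvv = 0.604956, Gamma_vuu = 0.000000, Gamma_vuv = -0.508619, Gamma_vvv = 0.000000; k1 = (-0.140353, 1.034777, -0.647765, -0.147738)
  k2: at (u, v) = (1.019858, 1.726120), (du/dtau, dv/dtau) = (-0.205129, 1.020004); Gamma_uuu = 0.000000, Gamma_uuv = 0.000000, Gamma_uvv = 0.609274, Gamma_vuu = 0.000000, Gamma_vuv = -0.505014, Gamma_vvv = 0.000000; k2 = (-0.205129, 1.020004, -0.633894, -0.211331)
  k3: at (u, v) = (1.013380, 1.724643), (du/dtau, dv/dtau) = (-0.203742, 1.013644); Gamma_uuu = 0.000000, Gamma_uuv = 0.000000, Gamma_uvv = 0.611268, Gamma_vuu = 0.000000, Gamma_vuv = -0.503368, Gamma_vvv = 0.000000; k3 = (-0.203742, 1.013644, -0.628062, -0.207913)
  k4: at (u, v) = (0.993145, 1.825371), (du/dtau, dv/dtau) = (-0.265965, 0.993195); Gamma_uuu = 0.000000, Gamma_uuv = 0.000000, Gamma_uvv = 0.617494, Gamma_vuu = 0.000000, Gamma_vuv = -0.498292, Gamma_vvv = 0.000000; k4 = (-0.265965, 0.993195, -0.609118, -0.263253)
  Y <- Y + (h/6)(k1 + 2k2 + 2k3 + k4): u = 0.9931, v = 1.8258, du/dtau = -0.2664, dv/dtau = 0.9931


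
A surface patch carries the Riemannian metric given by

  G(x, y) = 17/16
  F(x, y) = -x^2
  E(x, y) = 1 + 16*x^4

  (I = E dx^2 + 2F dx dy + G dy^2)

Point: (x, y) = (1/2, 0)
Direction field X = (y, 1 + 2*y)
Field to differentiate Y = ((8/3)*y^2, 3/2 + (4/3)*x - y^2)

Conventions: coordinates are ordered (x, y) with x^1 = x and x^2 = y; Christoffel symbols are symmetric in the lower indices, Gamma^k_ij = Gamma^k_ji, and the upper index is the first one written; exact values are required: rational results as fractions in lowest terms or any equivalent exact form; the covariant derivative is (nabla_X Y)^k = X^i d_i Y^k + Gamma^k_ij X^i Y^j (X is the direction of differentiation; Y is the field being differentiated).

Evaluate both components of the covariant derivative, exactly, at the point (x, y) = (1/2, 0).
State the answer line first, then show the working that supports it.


Answer: (nabla_X Y)^x = 0, (nabla_X Y)^y = 0

E = 2, F = -1/4, G = 17/16 at the point
E_x = 8, E_y = 0, F_x = -1, F_y = 0, G_x = 0, G_y = 0
EG - F^2 = 33/16;  g^inv = (16/33) * [[17/16, 1/4], [1/4, 2]]
first-kind symbols [ij,l] = (1/2)(d_i g_jl + d_j g_il - d_l g_ij): [xx,x] = E_x/2 = 4, [xx,y] = F_x - E_y/2 = -1, [xy,x] = E_y/2 = 0, [xy,y] = G_x/2 = 0, [yy,x] = F_y - G_x/2 = 0, [yy,y] = G_y/2 = 0
Gamma^x_ij = (G*[ij,x] - F*[ij,y])/(EG - F^2), Gamma^y_ij = (E*[ij,y] - F*[ij,x])/(EG - F^2)
Gamma_xxx = 64/33, Gamma_xxy = 0, Gamma_xyy = 0, Gamma_yxx = -16/33, Gamma_yxy = 0, Gamma_yyy = 0
X = (0, 1), Y = (0, 13/6) at the point


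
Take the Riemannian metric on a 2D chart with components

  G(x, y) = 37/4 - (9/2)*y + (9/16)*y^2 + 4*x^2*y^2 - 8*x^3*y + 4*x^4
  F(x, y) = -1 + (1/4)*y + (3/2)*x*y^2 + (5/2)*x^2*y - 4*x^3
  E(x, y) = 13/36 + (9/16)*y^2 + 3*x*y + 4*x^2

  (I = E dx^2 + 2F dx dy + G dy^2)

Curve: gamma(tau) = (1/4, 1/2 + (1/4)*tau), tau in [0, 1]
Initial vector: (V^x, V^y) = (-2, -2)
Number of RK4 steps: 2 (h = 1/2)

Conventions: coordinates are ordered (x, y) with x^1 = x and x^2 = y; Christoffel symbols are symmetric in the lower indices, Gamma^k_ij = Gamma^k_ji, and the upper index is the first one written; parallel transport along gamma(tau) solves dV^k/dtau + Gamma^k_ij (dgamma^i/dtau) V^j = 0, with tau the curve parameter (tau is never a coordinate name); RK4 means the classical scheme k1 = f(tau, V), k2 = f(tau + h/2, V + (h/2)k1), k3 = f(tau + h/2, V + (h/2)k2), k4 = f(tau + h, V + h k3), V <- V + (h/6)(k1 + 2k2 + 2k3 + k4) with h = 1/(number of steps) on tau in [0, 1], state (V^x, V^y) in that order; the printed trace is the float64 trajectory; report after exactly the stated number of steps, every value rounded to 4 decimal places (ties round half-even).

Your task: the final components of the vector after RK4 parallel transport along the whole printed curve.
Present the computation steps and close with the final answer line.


gamma'(tau) = (0, 1/4); f(tau, V)^k = -Gamma^k_ij(gamma(tau)) gamma'^i(tau) V^j; h = 1/2; intermediate values shown to 6 dp
curve data and Christoffel symbols at the stage parameters:
  tau = 0.000000: gamma = (0.250000, 0.500000), gamma' = (0.000000, 0.250000); Gamma_xxx = 1.633324, Gamma_xxy = 0.628096, Gamma_xyy = 0.552539, Gamma_yxx = 0.117976, Gamma_yxy = 0.067198, Gamma_yyy = -0.207261
  tau = 0.250000: gamma = (0.250000, 0.562500), gamma' = (0.000000, 0.250000); Gamma_xxx = 1.597579, Gamma_xxy = 0.609855, Gamma_xyy = 0.542485, Gamma_yxx = 0.127021, Gamma_yxy = 0.065853, Gamma_yyy = -0.212019
  tau = 0.500000: gamma = (0.250000, 0.625000), gamma' = (0.000000, 0.250000); Gamma_xxx = 1.561224, Gamma_xxy = 0.592505, Gamma_xyy = 0.526366, Gamma_yxx = 0.138116, Gamma_yxy = 0.065624, Gamma_yyy = -0.217587
  tau = 0.750000: gamma = (0.250000, 0.687500), gamma' = (0.000000, 0.250000); Gamma_xxx = 1.524535, Gamma_xxy = 0.575963, Gamma_xyy = 0.505728, Gamma_yxx = 0.151538, Gamma_yxy = 0.066622, Gamma_yyy = -0.223719
  tau = 1.000000: gamma = (0.250000, 0.750000), gamma' = (0.000000, 0.250000); Gamma_xxx = 1.487659, Gamma_xxy = 0.560122, Gamma_xyy = 0.481779, Gamma_yxx = 0.167565, Gamma_yxy = 0.068968, Gamma_yyy = -0.230200
step 0: V^x = -2.0000, V^y = -2.0000
step 1: k1 = (0.590318, -0.070032), k2 = (0.556044, -0.076440), k3 = (0.557568, -0.076384), k4 = (0.523166, -0.082633); V <- V + (h/6)(k1 + 2k2 + 2k3 + k4): V^x = -1.7216, V^y = -2.0382
step 2: k1 = (0.523224, -0.082627), k2 = (0.489365, -0.088656), k3 = (0.490774, -0.088599), k4 = (0.457541, -0.094395); V <- V + (h/6)(k1 + 2k2 + 2k3 + k4): V^x = -1.4765, V^y = -2.0825

Answer: V^x = -1.4765, V^y = -2.0825
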